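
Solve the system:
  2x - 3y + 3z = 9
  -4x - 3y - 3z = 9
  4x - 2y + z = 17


Using Cramer's rule. Expand each determinant along the first row.
D  = 2*[(-3)*1 - (-3)*(-2)] - (-3)*[(-4)*1 - (-3)*4] + 3*[(-4)*(-2) - (-3)*4]
  = 2*(-9) - (-3)*(8) + 3*(20) = 66
Dx = 9*[(-3)*1 - (-3)*(-2)] - (-3)*[9*1 - (-3)*17] + 3*[9*(-2) - (-3)*17]
  = 9*(-9) - (-3)*(60) + 3*(33) = 198
Dy = 2*[9*1 - (-3)*17] - 9*[(-4)*1 - (-3)*4] + 3*[(-4)*17 - 9*4]
  = 2*(60) - 9*(8) + 3*(-104) = -264
Dz = 2*[(-3)*17 - 9*(-2)] - (-3)*[(-4)*17 - 9*4] + 9*[(-4)*(-2) - (-3)*4]
  = 2*(-33) - (-3)*(-104) + 9*(20) = -198
x = Dx/D = 198/66 = 3, y = Dy/D = -264/66 = -4, z = Dz/D = -198/66 = -3
Check eq1: (2)(3) + (-3)(-4) + (3)(-3) = 9 = 9 ✓
Check eq2: (-4)(3) + (-3)(-4) + (-3)(-3) = 9 = 9 ✓
Check eq3: (4)(3) + (-2)(-4) + (1)(-3) = 17 = 17 ✓

x = 3, y = -4, z = -3


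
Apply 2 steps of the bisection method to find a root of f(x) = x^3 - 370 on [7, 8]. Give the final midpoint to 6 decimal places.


f(x) = x^3 - 370
f(7) = -27 < 0
f(8) = 142 > 0

Step 1: midpoint = (7.000000 + 8.000000)/2 = 7.500000
  f(7.500000) = 51.875000
  f(mid) > 0, so root is in [7.000000, 7.500000]

Step 2: midpoint = (7.000000 + 7.500000)/2 = 7.250000
  f(7.250000) = 11.078125
  f(mid) > 0, so root is in [7.000000, 7.250000]

midpoint = 7.250000


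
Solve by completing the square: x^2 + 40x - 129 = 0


Start: x^2 + 40x - 129 = 0
Move constant: x^2 + 40x = 129
Half of 40 is 20, squared is 400
Add 400 to both sides: x^2 + 40x + 400 = 529
(x + 20)^2 = 529
x + 20 = ±23
x = -20 + 23 = 3 or x = -20 - 23 = -43

x = -43, x = 3


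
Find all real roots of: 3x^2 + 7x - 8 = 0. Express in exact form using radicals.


Using the quadratic formula: x = (-b ± sqrt(b^2 - 4ac)) / (2a)
Here a = 3, b = 7, c = -8
Discriminant = b^2 - 4ac = 7^2 - 4(3)(-8) = 49 + 96 = 145
Since discriminant = 145 > 0, there are two real roots.
x = (-7 ± sqrt(145)) / 6
Numerically: x ≈ 0.8403 or x ≈ -3.1736

x = (-7 + sqrt(145)) / 6 or x = (-7 - sqrt(145)) / 6


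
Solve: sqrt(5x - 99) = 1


Square both sides: 5x - 99 = 1^2 = 1
5x = 1 + 99 = 100
x = 20
Check: sqrt(5*20 - 99) = sqrt(1) = 1 ✓

x = 20


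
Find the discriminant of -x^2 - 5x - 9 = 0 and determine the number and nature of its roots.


For ax^2 + bx + c = 0, discriminant D = b^2 - 4ac
Here a = -1, b = -5, c = -9
D = (-5)^2 - 4(-1)(-9) = 25 - 36 = -11

D = -11 < 0
The equation has no real roots (2 complex conjugate roots).

Discriminant = -11, no real roots (2 complex conjugate roots)


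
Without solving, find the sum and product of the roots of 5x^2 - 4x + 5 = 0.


By Vieta's formulas for ax^2 + bx + c = 0:
  Sum of roots = -b/a
  Product of roots = c/a

Here a = 5, b = -4, c = 5
Sum = -(-4)/5 = 4/5
Product = 5/5 = 1

Sum = 4/5, Product = 1


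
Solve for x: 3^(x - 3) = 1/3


Express both sides with the same base.
1/3 = 3^(-1)
Since the bases match, equate exponents: x - 3 = -1
So x = -1 - (-3) = 2

x = 2


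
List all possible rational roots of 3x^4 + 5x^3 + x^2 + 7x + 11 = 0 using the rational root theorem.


Rational root theorem: possible roots are ±p/q where:
  p divides the constant term (11): p ∈ {1, 11}
  q divides the leading coefficient (3): q ∈ {1, 3}

All possible rational roots: -11, -11/3, -1, -1/3, 1/3, 1, 11/3, 11

-11, -11/3, -1, -1/3, 1/3, 1, 11/3, 11


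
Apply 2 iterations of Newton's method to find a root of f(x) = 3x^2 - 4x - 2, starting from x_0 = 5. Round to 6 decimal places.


Newton's method: x_(n+1) = x_n - f(x_n)/f'(x_n)
f(x) = 3x^2 - 4x - 2
f'(x) = 6x - 4

Iteration 1:
  f(5.000000) = 53.000000
  f'(5.000000) = 26.000000
  x_1 = 5.000000 - (53.000000)/(26.000000) = 2.961538

Iteration 2:
  f(2.961538) = 12.465976
  f'(2.961538) = 13.769231
  x_2 = 2.961538 - (12.465976)/(13.769231) = 2.056188

x_2 = 2.056188


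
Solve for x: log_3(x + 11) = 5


Convert to exponential form: x + 11 = 3^5 = 243
x = 243 - 11 = 232
Check: log_3(232 + 11) = log_3(243) = log_3(243) = 5 ✓

x = 232


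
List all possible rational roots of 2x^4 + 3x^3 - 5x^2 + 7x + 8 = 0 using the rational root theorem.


Rational root theorem: possible roots are ±p/q where:
  p divides the constant term (8): p ∈ {1, 2, 4, 8}
  q divides the leading coefficient (2): q ∈ {1, 2}

All possible rational roots: -8, -4, -2, -1, -1/2, 1/2, 1, 2, 4, 8

-8, -4, -2, -1, -1/2, 1/2, 1, 2, 4, 8


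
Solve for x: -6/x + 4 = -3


Subtract 4 from both sides: -6/x = -7
Multiply both sides by x: -6 = -7 * x
Divide by -7: x = 6/7

x = 6/7


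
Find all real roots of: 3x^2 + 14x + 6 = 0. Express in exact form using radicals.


Using the quadratic formula: x = (-b ± sqrt(b^2 - 4ac)) / (2a)
Here a = 3, b = 14, c = 6
Discriminant = b^2 - 4ac = 14^2 - 4(3)(6) = 196 - 72 = 124
Since discriminant = 124 > 0, there are two real roots.
x = (-14 ± 2*sqrt(31)) / 6
Simplifying: x = (-7 ± sqrt(31)) / 3
Numerically: x ≈ -0.4774 or x ≈ -4.1893

x = (-7 + sqrt(31)) / 3 or x = (-7 - sqrt(31)) / 3


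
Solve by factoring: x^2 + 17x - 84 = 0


We need two numbers that multiply to -84 and add to 17.
Those numbers are -4 and 21 (since (-4) * 21 = -84 and (-4) + 21 = 17).
So x^2 + 17x - 84 = (x - 4)(x + 21) = 0
Setting each factor to zero: x = 4 or x = -21

x = -21, x = 4


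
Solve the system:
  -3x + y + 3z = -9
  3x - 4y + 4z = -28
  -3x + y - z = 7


Using Cramer's rule. Expand each determinant along the first row.
D  = (-3)*[(-4)*(-1) - 4*1] - 1*[3*(-1) - 4*(-3)] + 3*[3*1 - (-4)*(-3)]
  = (-3)*(0) - 1*(9) + 3*(-9) = -36
Dx = (-9)*[(-4)*(-1) - 4*1] - 1*[(-28)*(-1) - 4*7] + 3*[(-28)*1 - (-4)*7]
  = (-9)*(0) - 1*(0) + 3*(0) = 0
Dy = (-3)*[(-28)*(-1) - 4*7] - (-9)*[3*(-1) - 4*(-3)] + 3*[3*7 - (-28)*(-3)]
  = (-3)*(0) - (-9)*(9) + 3*(-63) = -108
Dz = (-3)*[(-4)*7 - (-28)*1] - 1*[3*7 - (-28)*(-3)] + (-9)*[3*1 - (-4)*(-3)]
  = (-3)*(0) - 1*(-63) + (-9)*(-9) = 144
x = Dx/D = 0/-36 = 0, y = Dy/D = -108/-36 = 3, z = Dz/D = 144/-36 = -4
Check eq1: (-3)(0) + (1)(3) + (3)(-4) = -9 = -9 ✓
Check eq2: (3)(0) + (-4)(3) + (4)(-4) = -28 = -28 ✓
Check eq3: (-3)(0) + (1)(3) + (-1)(-4) = 7 = 7 ✓

x = 0, y = 3, z = -4


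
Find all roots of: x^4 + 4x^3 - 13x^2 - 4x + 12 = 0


Let p(x) = x^4 + 4x^3 - 13x^2 - 4x + 12. By the rational root theorem (leading coefficient 1), any rational root is an integer divisor of 12: try ±1, ±2, ... in turn.
Test x = 1: value = 0 ✓, so (x - 1) is a factor.
Synthetic division by (x - 1): bring down 1; 1(1) + 4 = 5; 5(1) - 13 = -8; (-8)(1) - 4 = -12; (-12)(1) + 12 = 0 → quotient x^3 + 5x^2 - 8x - 12, remainder 0.
Continue with the quotient x^3 + 5x^2 - 8x - 12 (candidates must divide 12; re-test x = 1 first in case it repeats).
Test x = 1: value = -14 ≠ 0.
Test x = -1: value = 0 ✓, so (x + 1) is a factor.
Synthetic division by (x + 1): bring down 1; 1(-1) + 5 = 4; 4(-1) - 8 = -12; (-12)(-1) - 12 = 0 → quotient x^2 + 4x - 12, remainder 0.
Solve the quadratic x^2 + 4x - 12 = 0: discriminant = 4^2 - 4(1)(-12) = 16 + 48 = 64.
sqrt(64) = 8, so x = (-4 ± 8)/2: x = 2 or x = -6.
Collecting all roots found:

x = -6, x = -1, x = 1, x = 2


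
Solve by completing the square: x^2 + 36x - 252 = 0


Start: x^2 + 36x - 252 = 0
Move constant: x^2 + 36x = 252
Half of 36 is 18, squared is 324
Add 324 to both sides: x^2 + 36x + 324 = 576
(x + 18)^2 = 576
x + 18 = ±24
x = -18 + 24 = 6 or x = -18 - 24 = -42

x = -42, x = 6


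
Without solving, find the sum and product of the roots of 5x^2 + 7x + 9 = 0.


By Vieta's formulas for ax^2 + bx + c = 0:
  Sum of roots = -b/a
  Product of roots = c/a

Here a = 5, b = 7, c = 9
Sum = -(7)/5 = -7/5
Product = 9/5 = 9/5

Sum = -7/5, Product = 9/5


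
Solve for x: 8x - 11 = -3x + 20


Starting with: 8x - 11 = -3x + 20
Move all x terms to left: (8 + 3)x = 20 + 11
Simplify: 11x = 31
Divide both sides by 11: x = 31/11

x = 31/11


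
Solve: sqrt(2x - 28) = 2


Square both sides: 2x - 28 = 2^2 = 4
2x = 4 + 28 = 32
x = 16
Check: sqrt(2*16 - 28) = sqrt(4) = 2 ✓

x = 16


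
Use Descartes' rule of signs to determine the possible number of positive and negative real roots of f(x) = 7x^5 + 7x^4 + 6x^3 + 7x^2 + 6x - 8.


Descartes' rule of signs:

For positive roots, count sign changes in f(x) = 7x^5 + 7x^4 + 6x^3 + 7x^2 + 6x - 8:
Signs of coefficients: +, +, +, +, +, -
Number of sign changes: 1
Possible positive real roots: 1

For negative roots, examine f(-x) = -7x^5 + 7x^4 - 6x^3 + 7x^2 - 6x - 8:
Signs of coefficients: -, +, -, +, -, -
Number of sign changes: 4
Possible negative real roots: 4, 2, 0

Positive roots: 1; Negative roots: 4 or 2 or 0


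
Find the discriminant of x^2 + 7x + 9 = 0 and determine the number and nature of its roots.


For ax^2 + bx + c = 0, discriminant D = b^2 - 4ac
Here a = 1, b = 7, c = 9
D = (7)^2 - 4(1)(9) = 49 - 36 = 13

D = 13 > 0 but not a perfect square
The equation has 2 distinct real irrational roots.

Discriminant = 13, 2 distinct real irrational roots


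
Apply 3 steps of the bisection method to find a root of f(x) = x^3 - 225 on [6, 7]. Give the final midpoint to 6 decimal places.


f(x) = x^3 - 225
f(6) = -9 < 0
f(7) = 118 > 0

Step 1: midpoint = (6.000000 + 7.000000)/2 = 6.500000
  f(6.500000) = 49.625000
  f(mid) > 0, so root is in [6.000000, 6.500000]

Step 2: midpoint = (6.000000 + 6.500000)/2 = 6.250000
  f(6.250000) = 19.140625
  f(mid) > 0, so root is in [6.000000, 6.250000]

Step 3: midpoint = (6.000000 + 6.250000)/2 = 6.125000
  f(6.125000) = 4.783203
  f(mid) > 0, so root is in [6.000000, 6.125000]

midpoint = 6.125000


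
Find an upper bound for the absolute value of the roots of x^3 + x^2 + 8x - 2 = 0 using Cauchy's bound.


Cauchy's bound: all roots r satisfy |r| <= 1 + max(|a_i/a_n|) for i = 0,...,n-1
where a_n is the leading coefficient.

Coefficients: [1, 1, 8, -2]
Leading coefficient a_n = 1
Ratios |a_i/a_n|: 1, 8, 2
Maximum ratio: 8
Cauchy's bound: |r| <= 1 + 8 = 9

Upper bound = 9


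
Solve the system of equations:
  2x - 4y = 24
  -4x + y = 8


Using Cramer's rule:
Determinant D = (2)(1) - (-4)(-4) = 2 - 16 = -14
Dx = (24)(1) - (8)(-4) = 24 + 32 = 56
Dy = (2)(8) - (-4)(24) = 16 + 96 = 112
x = Dx/D = 56/-14 = -4
y = Dy/D = 112/-14 = -8

x = -4, y = -8


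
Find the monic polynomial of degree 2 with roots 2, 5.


A monic polynomial with roots 2, 5 is:
p(x) = (x - 2)(x - 5)
After multiplying by (x - 2): x - 2
After multiplying by (x - 5): x^2 - 7x + 10

x^2 - 7x + 10


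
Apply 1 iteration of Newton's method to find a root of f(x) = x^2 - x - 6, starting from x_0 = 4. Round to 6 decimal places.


Newton's method: x_(n+1) = x_n - f(x_n)/f'(x_n)
f(x) = x^2 - x - 6
f'(x) = 2x - 1

Iteration 1:
  f(4.000000) = 6.000000
  f'(4.000000) = 7.000000
  x_1 = 4.000000 - (6.000000)/(7.000000) = 3.142857

x_1 = 3.142857


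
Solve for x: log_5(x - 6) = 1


Convert to exponential form: x - 6 = 5^1 = 5
x = 5 + 6 = 11
Check: log_5(11 - 6) = log_5(5) = log_5(5) = 1 ✓

x = 11


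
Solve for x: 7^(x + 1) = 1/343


Express both sides with the same base.
1/343 = 7^(-3)
Since the bases match, equate exponents: x + 1 = -3
So x = -3 - (1) = -4

x = -4


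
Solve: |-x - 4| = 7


An absolute value equation |expr| = 7 gives two cases:
Case 1: -x - 4 = 7
  -x = 11, so x = -11
Case 2: -x - 4 = -7
  -x = -3, so x = 3

x = -11, x = 3


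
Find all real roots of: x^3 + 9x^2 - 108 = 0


Let p(x) = x^3 + 9x^2 - 108. By the rational root theorem (leading coefficient 1), any rational root is an integer divisor of 108: try ±1, ±2, ... in turn.
Test x = 1: value = -98 ≠ 0.
Test x = -1: value = -100 ≠ 0.
Test x = 2: value = -64 ≠ 0.
Test x = -2: value = -80 ≠ 0.
Test x = 3: value = 0 ✓, so (x - 3) is a factor.
Synthetic division by (x - 3): bring down 1; 1(3) + 9 = 12; 12(3) + 0 = 36; 36(3) - 108 = 0 → quotient x^2 + 12x + 36, remainder 0.
Solve the quadratic x^2 + 12x + 36 = 0: discriminant = 12^2 - 4(1)(36) = 144 - 144 = 0.
Discriminant = 0, so a double root: x = -12/2 = -6.

x = -6 (multiplicity 2), x = 3


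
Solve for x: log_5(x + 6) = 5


Convert to exponential form: x + 6 = 5^5 = 3125
x = 3125 - 6 = 3119
Check: log_5(3119 + 6) = log_5(3125) = log_5(3125) = 5 ✓

x = 3119


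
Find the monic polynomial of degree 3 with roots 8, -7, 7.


A monic polynomial with roots 8, -7, 7 is:
p(x) = (x - 8)(x + 7)(x - 7)
After multiplying by (x - 8): x - 8
After multiplying by (x + 7): x^2 - x - 56
After multiplying by (x - 7): x^3 - 8x^2 - 49x + 392

x^3 - 8x^2 - 49x + 392


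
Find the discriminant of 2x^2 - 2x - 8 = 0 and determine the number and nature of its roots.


For ax^2 + bx + c = 0, discriminant D = b^2 - 4ac
Here a = 2, b = -2, c = -8
D = (-2)^2 - 4(2)(-8) = 4 + 64 = 68

D = 68 > 0 but not a perfect square
The equation has 2 distinct real irrational roots.

Discriminant = 68, 2 distinct real irrational roots


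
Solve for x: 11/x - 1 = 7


Subtract -1 from both sides: 11/x = 8
Multiply both sides by x: 11 = 8 * x
Divide by 8: x = 11/8

x = 11/8


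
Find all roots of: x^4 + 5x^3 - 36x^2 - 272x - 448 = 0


Let p(x) = x^4 + 5x^3 - 36x^2 - 272x - 448. By the rational root theorem (leading coefficient 1), any rational root is an integer divisor of 448: try ±1, ±2, ... in turn.
Test x = 1: value = -750 ≠ 0.
Test x = -1: value = -216 ≠ 0.
Test x = 2: value = -1080 ≠ 0.
Test x = -2: value = -72 ≠ 0.
Test x = 4: value = -1536 ≠ 0.
Test x = -4: value = 0 ✓, so (x + 4) is a factor.
Synthetic division by (x + 4): bring down 1; 1(-4) + 5 = 1; 1(-4) - 36 = -40; (-40)(-4) - 272 = -112; (-112)(-4) - 448 = 0 → quotient x^3 + x^2 - 40x - 112, remainder 0.
Continue with the quotient x^3 + x^2 - 40x - 112 (candidates must divide 112; re-test x = -4 first in case it repeats).
Test x = -4: value = 0 ✓, so (x + 4) is a factor.
Synthetic division by (x + 4): bring down 1; 1(-4) + 1 = -3; (-3)(-4) - 40 = -28; (-28)(-4) - 112 = 0 → quotient x^2 - 3x - 28, remainder 0.
Solve the quadratic x^2 - 3x - 28 = 0: discriminant = (-3)^2 - 4(1)(-28) = 9 + 112 = 121.
sqrt(121) = 11, so x = (3 ± 11)/2: x = 7 or x = -4.
Collecting all roots found:

x = -4 (multiplicity 3), x = 7


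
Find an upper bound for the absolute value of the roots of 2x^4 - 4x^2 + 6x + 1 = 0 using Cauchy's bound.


Cauchy's bound: all roots r satisfy |r| <= 1 + max(|a_i/a_n|) for i = 0,...,n-1
where a_n is the leading coefficient.

Coefficients: [2, 0, -4, 6, 1]
Leading coefficient a_n = 2
Ratios |a_i/a_n|: 0, 2, 3, 1/2
Maximum ratio: 3
Cauchy's bound: |r| <= 1 + 3 = 4

Upper bound = 4


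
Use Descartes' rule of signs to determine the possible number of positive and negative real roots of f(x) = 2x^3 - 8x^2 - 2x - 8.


Descartes' rule of signs:

For positive roots, count sign changes in f(x) = 2x^3 - 8x^2 - 2x - 8:
Signs of coefficients: +, -, -, -
Number of sign changes: 1
Possible positive real roots: 1

For negative roots, examine f(-x) = -2x^3 - 8x^2 + 2x - 8:
Signs of coefficients: -, -, +, -
Number of sign changes: 2
Possible negative real roots: 2, 0

Positive roots: 1; Negative roots: 2 or 0


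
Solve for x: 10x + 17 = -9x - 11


Starting with: 10x + 17 = -9x - 11
Move all x terms to left: (10 + 9)x = -11 - 17
Simplify: 19x = -28
Divide both sides by 19: x = -28/19

x = -28/19


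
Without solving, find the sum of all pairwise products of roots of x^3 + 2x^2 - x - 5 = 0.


By Vieta's formulas for x^3 + bx^2 + cx + d = 0:
  r1 + r2 + r3 = -b/a = -2
  r1*r2 + r1*r3 + r2*r3 = c/a = -1
  r1*r2*r3 = -d/a = 5


Sum of pairwise products = -1


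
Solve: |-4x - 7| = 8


An absolute value equation |expr| = 8 gives two cases:
Case 1: -4x - 7 = 8
  -4x = 15, so x = -15/4
Case 2: -4x - 7 = -8
  -4x = -1, so x = 1/4

x = -15/4, x = 1/4


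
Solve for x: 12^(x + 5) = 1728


Express both sides with the same base.
1728 = 12^3
Since the bases match, equate exponents: x + 5 = 3
So x = 3 - (5) = -2

x = -2


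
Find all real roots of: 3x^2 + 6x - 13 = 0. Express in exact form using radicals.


Using the quadratic formula: x = (-b ± sqrt(b^2 - 4ac)) / (2a)
Here a = 3, b = 6, c = -13
Discriminant = b^2 - 4ac = 6^2 - 4(3)(-13) = 36 + 156 = 192
Since discriminant = 192 > 0, there are two real roots.
x = (-6 ± 8*sqrt(3)) / 6
Simplifying: x = (-3 ± 4*sqrt(3)) / 3
Numerically: x ≈ 1.3094 or x ≈ -3.3094

x = (-3 + 4*sqrt(3)) / 3 or x = (-3 - 4*sqrt(3)) / 3


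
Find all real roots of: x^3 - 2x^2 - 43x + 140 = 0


Let p(x) = x^3 - 2x^2 - 43x + 140. By the rational root theorem (leading coefficient 1), any rational root is an integer divisor of 140: try ±1, ±2, ... in turn.
Test x = 1: value = 96 ≠ 0.
Test x = -1: value = 180 ≠ 0.
Test x = 2: value = 54 ≠ 0.
Test x = -2: value = 210 ≠ 0.
Test x = 4: value = 0 ✓, so (x - 4) is a factor.
Synthetic division by (x - 4): bring down 1; 1(4) - 2 = 2; 2(4) - 43 = -35; (-35)(4) + 140 = 0 → quotient x^2 + 2x - 35, remainder 0.
Solve the quadratic x^2 + 2x - 35 = 0: discriminant = 2^2 - 4(1)(-35) = 4 + 140 = 144.
sqrt(144) = 12, so x = (-2 ± 12)/2: x = 5 or x = -7.

x = -7, x = 4, x = 5


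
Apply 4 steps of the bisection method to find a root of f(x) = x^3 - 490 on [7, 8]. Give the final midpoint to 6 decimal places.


f(x) = x^3 - 490
f(7) = -147 < 0
f(8) = 22 > 0

Step 1: midpoint = (7.000000 + 8.000000)/2 = 7.500000
  f(7.500000) = -68.125000
  f(mid) < 0, so root is in [7.500000, 8.000000]

Step 2: midpoint = (7.500000 + 8.000000)/2 = 7.750000
  f(7.750000) = -24.515625
  f(mid) < 0, so root is in [7.750000, 8.000000]

Step 3: midpoint = (7.750000 + 8.000000)/2 = 7.875000
  f(7.875000) = -1.626953
  f(mid) < 0, so root is in [7.875000, 8.000000]

Step 4: midpoint = (7.875000 + 8.000000)/2 = 7.937500
  f(7.937500) = 10.093506
  f(mid) > 0, so root is in [7.875000, 7.937500]

midpoint = 7.937500


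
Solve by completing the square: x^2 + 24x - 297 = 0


Start: x^2 + 24x - 297 = 0
Move constant: x^2 + 24x = 297
Half of 24 is 12, squared is 144
Add 144 to both sides: x^2 + 24x + 144 = 441
(x + 12)^2 = 441
x + 12 = ±21
x = -12 + 21 = 9 or x = -12 - 21 = -33

x = -33, x = 9


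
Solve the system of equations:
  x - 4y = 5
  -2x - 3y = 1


Using Cramer's rule:
Determinant D = (1)(-3) - (-2)(-4) = -3 - 8 = -11
Dx = (5)(-3) - (1)(-4) = -15 + 4 = -11
Dy = (1)(1) - (-2)(5) = 1 + 10 = 11
x = Dx/D = -11/-11 = 1
y = Dy/D = 11/-11 = -1

x = 1, y = -1


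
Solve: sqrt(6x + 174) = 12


Square both sides: 6x + 174 = 12^2 = 144
6x = 144 - 174 = -30
x = -5
Check: sqrt(6*(-5) + 174) = sqrt(144) = 12 ✓

x = -5


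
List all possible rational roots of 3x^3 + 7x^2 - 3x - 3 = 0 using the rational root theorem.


Rational root theorem: possible roots are ±p/q where:
  p divides the constant term (-3): p ∈ {1, 3}
  q divides the leading coefficient (3): q ∈ {1, 3}

All possible rational roots: -3, -1, -1/3, 1/3, 1, 3

-3, -1, -1/3, 1/3, 1, 3


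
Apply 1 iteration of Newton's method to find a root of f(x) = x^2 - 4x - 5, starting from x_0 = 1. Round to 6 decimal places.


Newton's method: x_(n+1) = x_n - f(x_n)/f'(x_n)
f(x) = x^2 - 4x - 5
f'(x) = 2x - 4

Iteration 1:
  f(1.000000) = -8.000000
  f'(1.000000) = -2.000000
  x_1 = 1.000000 - (-8.000000)/(-2.000000) = -3.000000

x_1 = -3.000000


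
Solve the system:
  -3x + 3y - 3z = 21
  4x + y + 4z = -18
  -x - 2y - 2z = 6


Using Cramer's rule. Expand each determinant along the first row.
D  = (-3)*[1*(-2) - 4*(-2)] - 3*[4*(-2) - 4*(-1)] + (-3)*[4*(-2) - 1*(-1)]
  = (-3)*(6) - 3*(-4) + (-3)*(-7) = 15
Dx = 21*[1*(-2) - 4*(-2)] - 3*[(-18)*(-2) - 4*6] + (-3)*[(-18)*(-2) - 1*6]
  = 21*(6) - 3*(12) + (-3)*(30) = 0
Dy = (-3)*[(-18)*(-2) - 4*6] - 21*[4*(-2) - 4*(-1)] + (-3)*[4*6 - (-18)*(-1)]
  = (-3)*(12) - 21*(-4) + (-3)*(6) = 30
Dz = (-3)*[1*6 - (-18)*(-2)] - 3*[4*6 - (-18)*(-1)] + 21*[4*(-2) - 1*(-1)]
  = (-3)*(-30) - 3*(6) + 21*(-7) = -75
x = Dx/D = 0/15 = 0, y = Dy/D = 30/15 = 2, z = Dz/D = -75/15 = -5
Check eq1: (-3)(0) + (3)(2) + (-3)(-5) = 21 = 21 ✓
Check eq2: (4)(0) + (1)(2) + (4)(-5) = -18 = -18 ✓
Check eq3: (-1)(0) + (-2)(2) + (-2)(-5) = 6 = 6 ✓

x = 0, y = 2, z = -5


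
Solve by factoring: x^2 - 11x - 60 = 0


We need two numbers that multiply to -60 and add to -11.
Those numbers are 4 and -15 (since 4 * (-15) = -60 and 4 + (-15) = -11).
So x^2 - 11x - 60 = (x + 4)(x - 15) = 0
Setting each factor to zero: x = -4 or x = 15

x = -4, x = 15


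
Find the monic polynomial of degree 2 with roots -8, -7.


A monic polynomial with roots -8, -7 is:
p(x) = (x + 8)(x + 7)
After multiplying by (x + 8): x + 8
After multiplying by (x + 7): x^2 + 15x + 56

x^2 + 15x + 56


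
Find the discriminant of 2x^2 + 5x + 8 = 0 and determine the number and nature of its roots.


For ax^2 + bx + c = 0, discriminant D = b^2 - 4ac
Here a = 2, b = 5, c = 8
D = (5)^2 - 4(2)(8) = 25 - 64 = -39

D = -39 < 0
The equation has no real roots (2 complex conjugate roots).

Discriminant = -39, no real roots (2 complex conjugate roots)


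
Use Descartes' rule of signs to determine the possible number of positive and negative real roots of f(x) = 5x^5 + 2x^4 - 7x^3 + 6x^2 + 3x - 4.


Descartes' rule of signs:

For positive roots, count sign changes in f(x) = 5x^5 + 2x^4 - 7x^3 + 6x^2 + 3x - 4:
Signs of coefficients: +, +, -, +, +, -
Number of sign changes: 3
Possible positive real roots: 3, 1

For negative roots, examine f(-x) = -5x^5 + 2x^4 + 7x^3 + 6x^2 - 3x - 4:
Signs of coefficients: -, +, +, +, -, -
Number of sign changes: 2
Possible negative real roots: 2, 0

Positive roots: 3 or 1; Negative roots: 2 or 0


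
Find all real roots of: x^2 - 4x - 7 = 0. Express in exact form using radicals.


Using the quadratic formula: x = (-b ± sqrt(b^2 - 4ac)) / (2a)
Here a = 1, b = -4, c = -7
Discriminant = b^2 - 4ac = (-4)^2 - 4(1)(-7) = 16 + 28 = 44
Since discriminant = 44 > 0, there are two real roots.
x = (4 ± 2*sqrt(11)) / 2
Simplifying: x = 2 ± sqrt(11)
Numerically: x ≈ 5.3166 or x ≈ -1.3166

x = 2 + sqrt(11) or x = 2 - sqrt(11)


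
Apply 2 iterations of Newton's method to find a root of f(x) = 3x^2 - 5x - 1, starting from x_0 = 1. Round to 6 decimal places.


Newton's method: x_(n+1) = x_n - f(x_n)/f'(x_n)
f(x) = 3x^2 - 5x - 1
f'(x) = 6x - 5

Iteration 1:
  f(1.000000) = -3.000000
  f'(1.000000) = 1.000000
  x_1 = 1.000000 - (-3.000000)/(1.000000) = 4.000000

Iteration 2:
  f(4.000000) = 27.000000
  f'(4.000000) = 19.000000
  x_2 = 4.000000 - (27.000000)/(19.000000) = 2.578947

x_2 = 2.578947


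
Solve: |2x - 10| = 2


An absolute value equation |expr| = 2 gives two cases:
Case 1: 2x - 10 = 2
  2x = 12, so x = 6
Case 2: 2x - 10 = -2
  2x = 8, so x = 4

x = 4, x = 6


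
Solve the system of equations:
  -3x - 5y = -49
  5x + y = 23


Using Cramer's rule:
Determinant D = (-3)(1) - (5)(-5) = -3 + 25 = 22
Dx = (-49)(1) - (23)(-5) = -49 + 115 = 66
Dy = (-3)(23) - (5)(-49) = -69 + 245 = 176
x = Dx/D = 66/22 = 3
y = Dy/D = 176/22 = 8

x = 3, y = 8


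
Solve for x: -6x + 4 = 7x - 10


Starting with: -6x + 4 = 7x - 10
Move all x terms to left: (-6 - 7)x = -10 - 4
Simplify: -13x = -14
Divide both sides by -13: x = 14/13

x = 14/13


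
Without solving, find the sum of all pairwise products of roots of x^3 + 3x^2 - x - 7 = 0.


By Vieta's formulas for x^3 + bx^2 + cx + d = 0:
  r1 + r2 + r3 = -b/a = -3
  r1*r2 + r1*r3 + r2*r3 = c/a = -1
  r1*r2*r3 = -d/a = 7


Sum of pairwise products = -1


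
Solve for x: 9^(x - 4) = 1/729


Express both sides with the same base.
1/729 = 9^(-3)
Since the bases match, equate exponents: x - 4 = -3
So x = -3 - (-4) = 1

x = 1


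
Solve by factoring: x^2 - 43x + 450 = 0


We need two numbers that multiply to 450 and add to -43.
Those numbers are -25 and -18 (since (-25) * (-18) = 450 and (-25) + (-18) = -43).
So x^2 - 43x + 450 = (x - 25)(x - 18) = 0
Setting each factor to zero: x = 25 or x = 18

x = 18, x = 25


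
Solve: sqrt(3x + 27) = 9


Square both sides: 3x + 27 = 9^2 = 81
3x = 81 - 27 = 54
x = 18
Check: sqrt(3*18 + 27) = sqrt(81) = 9 ✓

x = 18


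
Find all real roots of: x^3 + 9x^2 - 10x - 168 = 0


Let p(x) = x^3 + 9x^2 - 10x - 168. By the rational root theorem (leading coefficient 1), any rational root is an integer divisor of 168: try ±1, ±2, ... in turn.
Test x = 1: value = -168 ≠ 0.
Test x = -1: value = -150 ≠ 0.
Test x = 2: value = -144 ≠ 0.
Test x = -2: value = -120 ≠ 0.
Test x = 3: value = -90 ≠ 0.
Test x = -3: value = -84 ≠ 0.
Test x = 4: value = 0 ✓, so (x - 4) is a factor.
Synthetic division by (x - 4): bring down 1; 1(4) + 9 = 13; 13(4) - 10 = 42; 42(4) - 168 = 0 → quotient x^2 + 13x + 42, remainder 0.
Solve the quadratic x^2 + 13x + 42 = 0: discriminant = 13^2 - 4(1)(42) = 169 - 168 = 1.
sqrt(1) = 1, so x = (-13 ± 1)/2: x = -6 or x = -7.

x = -7, x = -6, x = 4


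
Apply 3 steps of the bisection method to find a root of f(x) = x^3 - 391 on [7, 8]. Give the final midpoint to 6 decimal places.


f(x) = x^3 - 391
f(7) = -48 < 0
f(8) = 121 > 0

Step 1: midpoint = (7.000000 + 8.000000)/2 = 7.500000
  f(7.500000) = 30.875000
  f(mid) > 0, so root is in [7.000000, 7.500000]

Step 2: midpoint = (7.000000 + 7.500000)/2 = 7.250000
  f(7.250000) = -9.921875
  f(mid) < 0, so root is in [7.250000, 7.500000]

Step 3: midpoint = (7.250000 + 7.500000)/2 = 7.375000
  f(7.375000) = 10.130859
  f(mid) > 0, so root is in [7.250000, 7.375000]

midpoint = 7.375000


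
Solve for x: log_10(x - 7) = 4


Convert to exponential form: x - 7 = 10^4 = 10000
x = 10000 + 7 = 10007
Check: log_10(10007 - 7) = log_10(10000) = log_10(10000) = 4 ✓

x = 10007


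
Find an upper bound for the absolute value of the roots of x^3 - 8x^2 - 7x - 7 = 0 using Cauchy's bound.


Cauchy's bound: all roots r satisfy |r| <= 1 + max(|a_i/a_n|) for i = 0,...,n-1
where a_n is the leading coefficient.

Coefficients: [1, -8, -7, -7]
Leading coefficient a_n = 1
Ratios |a_i/a_n|: 8, 7, 7
Maximum ratio: 8
Cauchy's bound: |r| <= 1 + 8 = 9

Upper bound = 9


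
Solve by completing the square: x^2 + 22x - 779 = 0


Start: x^2 + 22x - 779 = 0
Move constant: x^2 + 22x = 779
Half of 22 is 11, squared is 121
Add 121 to both sides: x^2 + 22x + 121 = 900
(x + 11)^2 = 900
x + 11 = ±30
x = -11 + 30 = 19 or x = -11 - 30 = -41

x = -41, x = 19


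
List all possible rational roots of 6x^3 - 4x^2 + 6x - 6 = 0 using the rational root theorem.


Rational root theorem: possible roots are ±p/q where:
  p divides the constant term (-6): p ∈ {1, 2, 3, 6}
  q divides the leading coefficient (6): q ∈ {1, 2, 3, 6}

All possible rational roots: -6, -3, -2, -3/2, -1, -2/3, -1/2, -1/3, -1/6, 1/6, 1/3, 1/2, 2/3, 1, 3/2, 2, 3, 6

-6, -3, -2, -3/2, -1, -2/3, -1/2, -1/3, -1/6, 1/6, 1/3, 1/2, 2/3, 1, 3/2, 2, 3, 6


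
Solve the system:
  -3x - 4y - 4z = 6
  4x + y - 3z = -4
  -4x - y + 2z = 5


Using Cramer's rule. Expand each determinant along the first row.
D  = (-3)*[1*2 - (-3)*(-1)] - (-4)*[4*2 - (-3)*(-4)] + (-4)*[4*(-1) - 1*(-4)]
  = (-3)*(-1) - (-4)*(-4) + (-4)*(0) = -13
Dx = 6*[1*2 - (-3)*(-1)] - (-4)*[(-4)*2 - (-3)*5] + (-4)*[(-4)*(-1) - 1*5]
  = 6*(-1) - (-4)*(7) + (-4)*(-1) = 26
Dy = (-3)*[(-4)*2 - (-3)*5] - 6*[4*2 - (-3)*(-4)] + (-4)*[4*5 - (-4)*(-4)]
  = (-3)*(7) - 6*(-4) + (-4)*(4) = -13
Dz = (-3)*[1*5 - (-4)*(-1)] - (-4)*[4*5 - (-4)*(-4)] + 6*[4*(-1) - 1*(-4)]
  = (-3)*(1) - (-4)*(4) + 6*(0) = 13
x = Dx/D = 26/-13 = -2, y = Dy/D = -13/-13 = 1, z = Dz/D = 13/-13 = -1
Check eq1: (-3)(-2) + (-4)(1) + (-4)(-1) = 6 = 6 ✓
Check eq2: (4)(-2) + (1)(1) + (-3)(-1) = -4 = -4 ✓
Check eq3: (-4)(-2) + (-1)(1) + (2)(-1) = 5 = 5 ✓

x = -2, y = 1, z = -1


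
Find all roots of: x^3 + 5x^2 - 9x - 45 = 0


Let p(x) = x^3 + 5x^2 - 9x - 45. By the rational root theorem (leading coefficient 1), any rational root is an integer divisor of 45: try ±1, ±2, ... in turn.
Test x = 1: value = -48 ≠ 0.
Test x = -1: value = -32 ≠ 0.
Test x = 3: value = 0 ✓, so (x - 3) is a factor.
Synthetic division by (x - 3): bring down 1; 1(3) + 5 = 8; 8(3) - 9 = 15; 15(3) - 45 = 0 → quotient x^2 + 8x + 15, remainder 0.
Solve the quadratic x^2 + 8x + 15 = 0: discriminant = 8^2 - 4(1)(15) = 64 - 60 = 4.
sqrt(4) = 2, so x = (-8 ± 2)/2: x = -3 or x = -5.
Collecting all roots found:

x = -5, x = -3, x = 3


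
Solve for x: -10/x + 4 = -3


Subtract 4 from both sides: -10/x = -7
Multiply both sides by x: -10 = -7 * x
Divide by -7: x = 10/7

x = 10/7


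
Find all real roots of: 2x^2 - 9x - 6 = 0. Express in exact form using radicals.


Using the quadratic formula: x = (-b ± sqrt(b^2 - 4ac)) / (2a)
Here a = 2, b = -9, c = -6
Discriminant = b^2 - 4ac = (-9)^2 - 4(2)(-6) = 81 + 48 = 129
Since discriminant = 129 > 0, there are two real roots.
x = (9 ± sqrt(129)) / 4
Numerically: x ≈ 5.0895 or x ≈ -0.5895

x = (9 + sqrt(129)) / 4 or x = (9 - sqrt(129)) / 4


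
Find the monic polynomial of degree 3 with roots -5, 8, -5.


A monic polynomial with roots -5, 8, -5 is:
p(x) = (x + 5)(x - 8)(x + 5)
After multiplying by (x + 5): x + 5
After multiplying by (x - 8): x^2 - 3x - 40
After multiplying by (x + 5): x^3 + 2x^2 - 55x - 200

x^3 + 2x^2 - 55x - 200


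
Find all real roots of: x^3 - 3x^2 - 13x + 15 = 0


Let p(x) = x^3 - 3x^2 - 13x + 15. By the rational root theorem (leading coefficient 1), any rational root is an integer divisor of 15: try ±1, ±2, ... in turn.
Test x = 1: value = 0 ✓, so (x - 1) is a factor.
Synthetic division by (x - 1): bring down 1; 1(1) - 3 = -2; (-2)(1) - 13 = -15; (-15)(1) + 15 = 0 → quotient x^2 - 2x - 15, remainder 0.
Solve the quadratic x^2 - 2x - 15 = 0: discriminant = (-2)^2 - 4(1)(-15) = 4 + 60 = 64.
sqrt(64) = 8, so x = (2 ± 8)/2: x = 5 or x = -3.

x = -3, x = 1, x = 5


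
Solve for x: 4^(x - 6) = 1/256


Express both sides with the same base.
1/256 = 4^(-4)
Since the bases match, equate exponents: x - 6 = -4
So x = -4 - (-6) = 2

x = 2


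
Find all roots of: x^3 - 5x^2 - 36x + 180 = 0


Let p(x) = x^3 - 5x^2 - 36x + 180. By the rational root theorem (leading coefficient 1), any rational root is an integer divisor of 180: try ±1, ±2, ... in turn.
Test x = 1: value = 140 ≠ 0.
Test x = -1: value = 210 ≠ 0.
Test x = 2: value = 96 ≠ 0.
Test x = -2: value = 224 ≠ 0.
Test x = 3: value = 54 ≠ 0.
Test x = -3: value = 216 ≠ 0.
Test x = 4: value = 20 ≠ 0.
Test x = -4: value = 180 ≠ 0.
Test x = 5: value = 0 ✓, so (x - 5) is a factor.
Synthetic division by (x - 5): bring down 1; 1(5) - 5 = 0; 0(5) - 36 = -36; (-36)(5) + 180 = 0 → quotient x^2 - 36, remainder 0.
Solve the quadratic x^2 - 36 = 0: discriminant = 0^2 - 4(1)(-36) = 0 + 144 = 144.
sqrt(144) = 12, so x = (0 ± 12)/2: x = 6 or x = -6.
Collecting all roots found:

x = -6, x = 5, x = 6


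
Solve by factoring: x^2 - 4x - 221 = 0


We need two numbers that multiply to -221 and add to -4.
Those numbers are -17 and 13 (since (-17) * 13 = -221 and (-17) + 13 = -4).
So x^2 - 4x - 221 = (x - 17)(x + 13) = 0
Setting each factor to zero: x = 17 or x = -13

x = -13, x = 17


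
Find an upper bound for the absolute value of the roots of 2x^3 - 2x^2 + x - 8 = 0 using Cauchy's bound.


Cauchy's bound: all roots r satisfy |r| <= 1 + max(|a_i/a_n|) for i = 0,...,n-1
where a_n is the leading coefficient.

Coefficients: [2, -2, 1, -8]
Leading coefficient a_n = 2
Ratios |a_i/a_n|: 1, 1/2, 4
Maximum ratio: 4
Cauchy's bound: |r| <= 1 + 4 = 5

Upper bound = 5


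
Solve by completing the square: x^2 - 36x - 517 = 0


Start: x^2 - 36x - 517 = 0
Move constant: x^2 - 36x = 517
Half of -36 is -18, squared is 324
Add 324 to both sides: x^2 - 36x + 324 = 841
(x - 18)^2 = 841
x - 18 = ±29
x = 18 + 29 = 47 or x = 18 - 29 = -11

x = -11, x = 47


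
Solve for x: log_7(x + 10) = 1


Convert to exponential form: x + 10 = 7^1 = 7
x = 7 - 10 = -3
Check: log_7(-3 + 10) = log_7(7) = log_7(7) = 1 ✓

x = -3


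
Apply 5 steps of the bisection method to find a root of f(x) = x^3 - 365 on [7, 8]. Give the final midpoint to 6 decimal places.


f(x) = x^3 - 365
f(7) = -22 < 0
f(8) = 147 > 0

Step 1: midpoint = (7.000000 + 8.000000)/2 = 7.500000
  f(7.500000) = 56.875000
  f(mid) > 0, so root is in [7.000000, 7.500000]

Step 2: midpoint = (7.000000 + 7.500000)/2 = 7.250000
  f(7.250000) = 16.078125
  f(mid) > 0, so root is in [7.000000, 7.250000]

Step 3: midpoint = (7.000000 + 7.250000)/2 = 7.125000
  f(7.125000) = -3.294922
  f(mid) < 0, so root is in [7.125000, 7.250000]

Step 4: midpoint = (7.125000 + 7.250000)/2 = 7.187500
  f(7.187500) = 6.307373
  f(mid) > 0, so root is in [7.125000, 7.187500]

Step 5: midpoint = (7.125000 + 7.187500)/2 = 7.156250
  f(7.156250) = 1.485260
  f(mid) > 0, so root is in [7.125000, 7.156250]

midpoint = 7.156250


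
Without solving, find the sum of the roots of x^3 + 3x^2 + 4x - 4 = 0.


By Vieta's formulas for x^3 + bx^2 + cx + d = 0:
  r1 + r2 + r3 = -b/a = -3
  r1*r2 + r1*r3 + r2*r3 = c/a = 4
  r1*r2*r3 = -d/a = 4


Sum = -3


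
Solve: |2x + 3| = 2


An absolute value equation |expr| = 2 gives two cases:
Case 1: 2x + 3 = 2
  2x = -1, so x = -1/2
Case 2: 2x + 3 = -2
  2x = -5, so x = -5/2

x = -5/2, x = -1/2


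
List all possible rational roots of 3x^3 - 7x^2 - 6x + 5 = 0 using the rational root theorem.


Rational root theorem: possible roots are ±p/q where:
  p divides the constant term (5): p ∈ {1, 5}
  q divides the leading coefficient (3): q ∈ {1, 3}

All possible rational roots: -5, -5/3, -1, -1/3, 1/3, 1, 5/3, 5

-5, -5/3, -1, -1/3, 1/3, 1, 5/3, 5


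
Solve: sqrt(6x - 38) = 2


Square both sides: 6x - 38 = 2^2 = 4
6x = 4 + 38 = 42
x = 7
Check: sqrt(6*7 - 38) = sqrt(4) = 2 ✓

x = 7


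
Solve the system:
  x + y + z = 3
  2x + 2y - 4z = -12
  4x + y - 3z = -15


Using Cramer's rule. Expand each determinant along the first row.
D  = 1*[2*(-3) - (-4)*1] - 1*[2*(-3) - (-4)*4] + 1*[2*1 - 2*4]
  = 1*(-2) - 1*(10) + 1*(-6) = -18
Dx = 3*[2*(-3) - (-4)*1] - 1*[(-12)*(-3) - (-4)*(-15)] + 1*[(-12)*1 - 2*(-15)]
  = 3*(-2) - 1*(-24) + 1*(18) = 36
Dy = 1*[(-12)*(-3) - (-4)*(-15)] - 3*[2*(-3) - (-4)*4] + 1*[2*(-15) - (-12)*4]
  = 1*(-24) - 3*(10) + 1*(18) = -36
Dz = 1*[2*(-15) - (-12)*1] - 1*[2*(-15) - (-12)*4] + 3*[2*1 - 2*4]
  = 1*(-18) - 1*(18) + 3*(-6) = -54
x = Dx/D = 36/-18 = -2, y = Dy/D = -36/-18 = 2, z = Dz/D = -54/-18 = 3
Check eq1: (1)(-2) + (1)(2) + (1)(3) = 3 = 3 ✓
Check eq2: (2)(-2) + (2)(2) + (-4)(3) = -12 = -12 ✓
Check eq3: (4)(-2) + (1)(2) + (-3)(3) = -15 = -15 ✓

x = -2, y = 2, z = 3


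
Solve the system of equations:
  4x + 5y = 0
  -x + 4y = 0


Using Cramer's rule:
Determinant D = (4)(4) - (-1)(5) = 16 + 5 = 21
Dx = (0)(4) - (0)(5) = 0 - 0 = 0
Dy = (4)(0) - (-1)(0) = 0 - 0 = 0
x = Dx/D = 0/21 = 0
y = Dy/D = 0/21 = 0

x = 0, y = 0


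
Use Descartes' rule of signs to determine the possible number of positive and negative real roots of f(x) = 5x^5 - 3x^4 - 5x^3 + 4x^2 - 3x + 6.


Descartes' rule of signs:

For positive roots, count sign changes in f(x) = 5x^5 - 3x^4 - 5x^3 + 4x^2 - 3x + 6:
Signs of coefficients: +, -, -, +, -, +
Number of sign changes: 4
Possible positive real roots: 4, 2, 0

For negative roots, examine f(-x) = -5x^5 - 3x^4 + 5x^3 + 4x^2 + 3x + 6:
Signs of coefficients: -, -, +, +, +, +
Number of sign changes: 1
Possible negative real roots: 1

Positive roots: 4 or 2 or 0; Negative roots: 1


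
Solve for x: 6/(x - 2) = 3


Multiply both sides by (x - 2): 6 = 3(x - 2)
Distribute: 6 = 3x - 6
3x = 6 + 6 = 12
x = 4

x = 4


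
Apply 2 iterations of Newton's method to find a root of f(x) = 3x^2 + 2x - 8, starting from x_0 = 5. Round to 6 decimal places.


Newton's method: x_(n+1) = x_n - f(x_n)/f'(x_n)
f(x) = 3x^2 + 2x - 8
f'(x) = 6x + 2

Iteration 1:
  f(5.000000) = 77.000000
  f'(5.000000) = 32.000000
  x_1 = 5.000000 - (77.000000)/(32.000000) = 2.593750

Iteration 2:
  f(2.593750) = 17.370117
  f'(2.593750) = 17.562500
  x_2 = 2.593750 - (17.370117)/(17.562500) = 1.604704

x_2 = 1.604704


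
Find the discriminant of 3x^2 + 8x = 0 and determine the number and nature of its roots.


For ax^2 + bx + c = 0, discriminant D = b^2 - 4ac
Here a = 3, b = 8, c = 0
D = (8)^2 - 4(3)(0) = 64 - 0 = 64

D = 64 > 0 and is a perfect square (sqrt = 8)
The equation has 2 distinct real rational roots.

Discriminant = 64, 2 distinct real rational roots


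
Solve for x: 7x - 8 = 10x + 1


Starting with: 7x - 8 = 10x + 1
Move all x terms to left: (7 - 10)x = 1 + 8
Simplify: -3x = 9
Divide both sides by -3: x = -3

x = -3


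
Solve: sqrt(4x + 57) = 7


Square both sides: 4x + 57 = 7^2 = 49
4x = 49 - 57 = -8
x = -2
Check: sqrt(4*(-2) + 57) = sqrt(49) = 7 ✓

x = -2


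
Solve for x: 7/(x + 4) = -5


Multiply both sides by (x + 4): 7 = -5(x + 4)
Distribute: 7 = -5x - 20
-5x = 7 + 20 = 27
x = -27/5

x = -27/5


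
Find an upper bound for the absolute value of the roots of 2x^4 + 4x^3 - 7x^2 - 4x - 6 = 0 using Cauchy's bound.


Cauchy's bound: all roots r satisfy |r| <= 1 + max(|a_i/a_n|) for i = 0,...,n-1
where a_n is the leading coefficient.

Coefficients: [2, 4, -7, -4, -6]
Leading coefficient a_n = 2
Ratios |a_i/a_n|: 2, 7/2, 2, 3
Maximum ratio: 7/2
Cauchy's bound: |r| <= 1 + 7/2 = 9/2

Upper bound = 9/2


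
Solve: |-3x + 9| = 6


An absolute value equation |expr| = 6 gives two cases:
Case 1: -3x + 9 = 6
  -3x = -3, so x = 1
Case 2: -3x + 9 = -6
  -3x = -15, so x = 5

x = 1, x = 5


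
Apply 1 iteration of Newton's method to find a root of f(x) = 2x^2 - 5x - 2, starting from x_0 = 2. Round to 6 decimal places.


Newton's method: x_(n+1) = x_n - f(x_n)/f'(x_n)
f(x) = 2x^2 - 5x - 2
f'(x) = 4x - 5

Iteration 1:
  f(2.000000) = -4.000000
  f'(2.000000) = 3.000000
  x_1 = 2.000000 - (-4.000000)/(3.000000) = 3.333333

x_1 = 3.333333


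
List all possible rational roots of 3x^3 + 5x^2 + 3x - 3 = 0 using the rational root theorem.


Rational root theorem: possible roots are ±p/q where:
  p divides the constant term (-3): p ∈ {1, 3}
  q divides the leading coefficient (3): q ∈ {1, 3}

All possible rational roots: -3, -1, -1/3, 1/3, 1, 3

-3, -1, -1/3, 1/3, 1, 3


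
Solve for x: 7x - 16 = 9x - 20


Starting with: 7x - 16 = 9x - 20
Move all x terms to left: (7 - 9)x = -20 + 16
Simplify: -2x = -4
Divide both sides by -2: x = 2

x = 2


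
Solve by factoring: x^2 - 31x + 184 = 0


We need two numbers that multiply to 184 and add to -31.
Those numbers are -23 and -8 (since (-23) * (-8) = 184 and (-23) + (-8) = -31).
So x^2 - 31x + 184 = (x - 23)(x - 8) = 0
Setting each factor to zero: x = 23 or x = 8

x = 8, x = 23


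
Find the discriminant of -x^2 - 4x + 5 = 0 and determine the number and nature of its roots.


For ax^2 + bx + c = 0, discriminant D = b^2 - 4ac
Here a = -1, b = -4, c = 5
D = (-4)^2 - 4(-1)(5) = 16 + 20 = 36

D = 36 > 0 and is a perfect square (sqrt = 6)
The equation has 2 distinct real rational roots.

Discriminant = 36, 2 distinct real rational roots


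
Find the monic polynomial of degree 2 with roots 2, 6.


A monic polynomial with roots 2, 6 is:
p(x) = (x - 2)(x - 6)
After multiplying by (x - 2): x - 2
After multiplying by (x - 6): x^2 - 8x + 12

x^2 - 8x + 12


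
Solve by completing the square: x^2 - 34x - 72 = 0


Start: x^2 - 34x - 72 = 0
Move constant: x^2 - 34x = 72
Half of -34 is -17, squared is 289
Add 289 to both sides: x^2 - 34x + 289 = 361
(x - 17)^2 = 361
x - 17 = ±19
x = 17 + 19 = 36 or x = 17 - 19 = -2

x = -2, x = 36


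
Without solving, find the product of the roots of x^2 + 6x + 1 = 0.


By Vieta's formulas for ax^2 + bx + c = 0:
  Sum of roots = -b/a
  Product of roots = c/a

Here a = 1, b = 6, c = 1
Sum = -(6)/1 = -6
Product = 1/1 = 1

Product = 1


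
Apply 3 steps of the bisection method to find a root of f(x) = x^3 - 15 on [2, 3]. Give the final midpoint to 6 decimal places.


f(x) = x^3 - 15
f(2) = -7 < 0
f(3) = 12 > 0

Step 1: midpoint = (2.000000 + 3.000000)/2 = 2.500000
  f(2.500000) = 0.625000
  f(mid) > 0, so root is in [2.000000, 2.500000]

Step 2: midpoint = (2.000000 + 2.500000)/2 = 2.250000
  f(2.250000) = -3.609375
  f(mid) < 0, so root is in [2.250000, 2.500000]

Step 3: midpoint = (2.250000 + 2.500000)/2 = 2.375000
  f(2.375000) = -1.603516
  f(mid) < 0, so root is in [2.375000, 2.500000]

midpoint = 2.375000
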